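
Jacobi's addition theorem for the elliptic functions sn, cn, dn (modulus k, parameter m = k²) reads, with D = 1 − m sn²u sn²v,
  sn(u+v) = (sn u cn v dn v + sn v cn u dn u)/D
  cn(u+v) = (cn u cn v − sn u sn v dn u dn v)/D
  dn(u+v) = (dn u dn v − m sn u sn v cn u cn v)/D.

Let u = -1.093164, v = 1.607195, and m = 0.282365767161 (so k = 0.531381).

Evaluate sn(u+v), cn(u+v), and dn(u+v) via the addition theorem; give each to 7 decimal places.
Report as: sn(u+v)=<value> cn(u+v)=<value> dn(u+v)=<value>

sn(u+v)=0.4864188 cn(u+v)=0.8737258 dn(u+v)=0.9660183

sn u = -0.8648947333744155, cn u = 0.5019532848594565, dn u = 0.8881319117807473
sn v = 0.9966559841227376, cn v = 0.0817119900157702, dn v = 0.8482449802488056
m = k² = 0.282365767161
D = 1 − m·sn²u·sn²v = 0.7901885882343061
sn(u+v) = (sn u·cn v·dn v + sn v·cn u·dn u)/D = 0.3843625676698826/0.7901885882343061 = 0.4864187782422286
cn(u+v) = (cn u·cn v − sn u·sn v·dn u·dn v)/D = 0.6904081557672538/0.7901885882343061 = 0.8737257991917931
dn(u+v) = (dn u·dn v − m·sn u·sn v·cn u·cn v)/D = 0.7633366334655328/0.7901885882343061 = 0.9660182959250594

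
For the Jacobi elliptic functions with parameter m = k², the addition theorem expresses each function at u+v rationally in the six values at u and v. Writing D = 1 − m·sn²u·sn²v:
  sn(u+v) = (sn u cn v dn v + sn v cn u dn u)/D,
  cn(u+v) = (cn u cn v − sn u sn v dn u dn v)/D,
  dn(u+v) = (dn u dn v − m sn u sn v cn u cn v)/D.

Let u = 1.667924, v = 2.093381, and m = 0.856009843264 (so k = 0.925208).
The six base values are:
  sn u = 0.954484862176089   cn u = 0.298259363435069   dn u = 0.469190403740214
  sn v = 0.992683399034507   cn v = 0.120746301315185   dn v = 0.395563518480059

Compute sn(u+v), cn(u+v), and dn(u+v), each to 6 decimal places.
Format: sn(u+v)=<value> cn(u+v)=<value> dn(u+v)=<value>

m = k² = 0.856009843264
D = 1 − m·sn²u·sn²v = 0.231509741169752
sn(u+v) = (sn u·cn v·dn v + sn v·cn u·dn u)/D = 0.1845054427755687/0.231509741169752 = 0.7969662176775623
cn(u+v) = (cn u·cn v − sn u·sn v·dn u·dn v)/D = -0.1398374121709814/0.231509741169752 = -0.6040238802238869
dn(u+v) = (dn u·dn v − m·sn u·sn v·cn u·cn v)/D = 0.1563849480203534/0.231509741169752 = 0.6755005090938521

sn(u+v)=0.796966 cn(u+v)=-0.604024 dn(u+v)=0.675501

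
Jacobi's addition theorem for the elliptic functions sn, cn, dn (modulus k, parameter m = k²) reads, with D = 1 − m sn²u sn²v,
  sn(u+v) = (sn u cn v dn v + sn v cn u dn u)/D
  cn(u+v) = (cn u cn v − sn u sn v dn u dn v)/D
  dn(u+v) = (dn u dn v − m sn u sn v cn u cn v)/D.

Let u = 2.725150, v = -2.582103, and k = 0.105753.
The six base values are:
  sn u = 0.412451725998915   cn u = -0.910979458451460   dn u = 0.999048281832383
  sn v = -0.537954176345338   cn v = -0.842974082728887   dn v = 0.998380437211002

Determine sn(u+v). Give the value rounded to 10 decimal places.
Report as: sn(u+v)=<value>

sn(u+v)=0.1425542722

m = k² = 0.011183697009
D = 1 − m·sn²u·sn²v = 0.9994494177450017
sn(u+v) = (sn u·cn v·dn v + sn v·cn u·dn u)/D = 0.1424757843814481/0.9994494177450017 = 0.1425542722341144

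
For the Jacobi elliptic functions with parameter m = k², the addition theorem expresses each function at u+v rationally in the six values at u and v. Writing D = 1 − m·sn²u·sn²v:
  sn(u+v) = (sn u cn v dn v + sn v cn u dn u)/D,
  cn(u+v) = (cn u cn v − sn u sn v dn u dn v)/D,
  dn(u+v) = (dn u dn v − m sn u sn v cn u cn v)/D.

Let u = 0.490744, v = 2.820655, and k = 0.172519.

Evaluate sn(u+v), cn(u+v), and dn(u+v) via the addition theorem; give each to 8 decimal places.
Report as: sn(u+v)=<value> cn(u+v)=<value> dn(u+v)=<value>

sn(u+v)=-0.14549739 cn(u+v)=-0.98935864 dn(u+v)=0.99968492

sn u = 0.4707895552375579, cn u = 0.882245541036747, dn u = 0.9966961865711997
sn v = 0.3377397908459998, cn v = -0.9412395198244176, dn v = 0.9983010624896233
m = k² = 0.029762805361
D = 1 − m·sn²u·sn²v = 0.9992475251955516
sn(u+v) = (sn u·cn v·dn v + sn v·cn u·dn u)/D = -0.1453879028587813/0.9992475251955516 = -0.1454973859758412
cn(u+v) = (cn u·cn v − sn u·sn v·dn u·dn v)/D = -0.9886141685772868/0.9992475251955516 = -0.9893586360234579
dn(u+v) = (dn u·dn v − m·sn u·sn v·cn u·cn v)/D = 0.9989326809529952/0.9992475251955516 = 0.9996849186666789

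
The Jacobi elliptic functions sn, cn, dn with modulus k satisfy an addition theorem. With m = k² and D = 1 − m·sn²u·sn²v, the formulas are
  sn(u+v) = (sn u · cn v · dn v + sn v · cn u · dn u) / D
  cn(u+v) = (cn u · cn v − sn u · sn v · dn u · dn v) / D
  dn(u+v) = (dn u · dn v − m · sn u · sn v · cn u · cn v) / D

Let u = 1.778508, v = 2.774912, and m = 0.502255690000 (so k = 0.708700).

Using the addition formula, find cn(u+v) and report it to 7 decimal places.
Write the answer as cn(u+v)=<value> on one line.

cn(u+v)=-0.6977586

sn u = 0.9985047595245957, cn u = 0.05466484434011757, dn u = 0.7065728364140494
sn v = 0.7705981541970734, cn v = -0.6373213355506495, dn v = 0.8377050585500204
m = k² = 0.50225569
D = 1 − m·sn²u·sn²v = 0.7026410099550783
cn(u+v) = (cn u·cn v − sn u·sn v·dn u·dn v)/D = -0.4902738368602436/0.7026410099550783 = -0.6977586419152906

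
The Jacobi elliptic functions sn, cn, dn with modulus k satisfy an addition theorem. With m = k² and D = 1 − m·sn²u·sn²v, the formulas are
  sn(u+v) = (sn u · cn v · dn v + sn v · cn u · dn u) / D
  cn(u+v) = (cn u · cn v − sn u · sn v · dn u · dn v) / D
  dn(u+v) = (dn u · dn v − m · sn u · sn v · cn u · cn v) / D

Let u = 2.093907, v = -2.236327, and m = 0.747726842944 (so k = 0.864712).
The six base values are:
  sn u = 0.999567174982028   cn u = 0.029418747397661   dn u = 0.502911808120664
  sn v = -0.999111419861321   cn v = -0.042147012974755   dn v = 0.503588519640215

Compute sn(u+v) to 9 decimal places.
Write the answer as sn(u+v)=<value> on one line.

m = k² = 0.747726842944
D = 1 − m·sn²u·sn²v = 0.2542473772623953
sn(u+v) = (sn u·cn v·dn v + sn v·cn u·dn u)/D = -0.0359974541393578/0.2542473772623953 = -0.1415843676617625

sn(u+v)=-0.141584368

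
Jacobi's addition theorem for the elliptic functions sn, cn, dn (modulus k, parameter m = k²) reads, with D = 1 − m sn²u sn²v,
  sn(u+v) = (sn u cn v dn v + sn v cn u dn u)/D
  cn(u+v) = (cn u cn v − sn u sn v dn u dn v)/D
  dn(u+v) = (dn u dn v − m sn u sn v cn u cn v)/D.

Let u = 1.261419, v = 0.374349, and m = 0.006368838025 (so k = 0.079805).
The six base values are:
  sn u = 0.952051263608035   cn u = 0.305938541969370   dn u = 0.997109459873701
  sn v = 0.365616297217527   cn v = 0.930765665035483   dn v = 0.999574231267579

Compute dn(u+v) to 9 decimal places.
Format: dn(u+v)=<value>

m = k² = 0.006368838025
D = 1 − m·sn²u·sn²v = 0.9992283293837259
dn(u+v) = (dn u·dn v − m·sn u·sn v·cn u·cn v)/D = 0.9960536438776721/0.9992283293837259 = 0.9968228627905178

dn(u+v)=0.996822863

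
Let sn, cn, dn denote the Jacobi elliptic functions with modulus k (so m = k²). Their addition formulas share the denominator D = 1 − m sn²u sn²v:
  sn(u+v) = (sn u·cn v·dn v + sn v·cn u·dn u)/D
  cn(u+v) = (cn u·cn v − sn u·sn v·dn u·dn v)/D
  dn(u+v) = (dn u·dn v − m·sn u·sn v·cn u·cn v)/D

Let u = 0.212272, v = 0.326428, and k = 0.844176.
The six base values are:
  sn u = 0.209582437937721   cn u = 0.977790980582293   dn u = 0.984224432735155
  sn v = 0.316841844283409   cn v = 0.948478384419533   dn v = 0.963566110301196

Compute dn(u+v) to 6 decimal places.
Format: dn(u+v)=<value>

dn(u+v)=0.907329

m = k² = 0.712633118976
D = 1 − m·sn²u·sn²v = 0.9968576045091209
dn(u+v) = (dn u·dn v − m·sn u·sn v·cn u·cn v)/D = 0.9044782080117559/0.9968576045091209 = 0.9073293958139036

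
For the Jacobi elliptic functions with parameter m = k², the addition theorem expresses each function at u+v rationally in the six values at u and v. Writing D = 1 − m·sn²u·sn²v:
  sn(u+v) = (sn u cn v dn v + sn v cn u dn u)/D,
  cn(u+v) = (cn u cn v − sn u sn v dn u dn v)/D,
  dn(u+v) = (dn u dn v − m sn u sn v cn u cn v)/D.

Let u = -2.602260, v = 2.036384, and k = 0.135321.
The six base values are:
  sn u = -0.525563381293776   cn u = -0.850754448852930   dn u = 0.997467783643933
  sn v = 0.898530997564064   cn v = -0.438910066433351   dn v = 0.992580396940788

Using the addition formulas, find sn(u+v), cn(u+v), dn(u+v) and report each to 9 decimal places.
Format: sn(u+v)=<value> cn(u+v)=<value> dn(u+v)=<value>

m = k² = 0.018311773041
D = 1 − m·sn²u·sn²v = 0.9959163668452875
sn(u+v) = (sn u·cn v·dn v + sn v·cn u·dn u)/D = -0.5335300021480376/0.9959163668452875 = -0.5357176766138233
cn(u+v) = (cn u·cn v − sn u·sn v·dn u·dn v)/D = 0.8409489559766587/0.9959163668452875 = 0.8443971642322628
dn(u+v) = (dn u·dn v − m·sn u·sn v·cn u·cn v)/D = 0.9932959707396335/0.9959163668452875 = 0.9973688592808706

sn(u+v)=-0.535717677 cn(u+v)=0.844397164 dn(u+v)=0.997368859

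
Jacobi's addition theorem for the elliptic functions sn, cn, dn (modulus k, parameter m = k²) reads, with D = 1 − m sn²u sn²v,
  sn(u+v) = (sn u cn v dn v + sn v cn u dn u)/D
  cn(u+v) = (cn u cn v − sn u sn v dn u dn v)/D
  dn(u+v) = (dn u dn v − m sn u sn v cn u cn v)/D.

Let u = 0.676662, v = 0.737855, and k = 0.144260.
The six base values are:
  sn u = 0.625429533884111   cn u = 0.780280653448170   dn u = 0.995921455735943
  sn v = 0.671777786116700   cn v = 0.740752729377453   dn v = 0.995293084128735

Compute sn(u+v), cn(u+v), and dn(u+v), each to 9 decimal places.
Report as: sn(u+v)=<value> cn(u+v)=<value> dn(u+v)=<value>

m = k² = 0.0208109476
D = 1 − m·sn²u·sn²v = 0.9963263320077575
sn(u+v) = (sn u·cn v·dn v + sn v·cn u·dn u)/D = 0.9831453117596688/0.9963263320077575 = 0.9867703785149121
cn(u+v) = (cn u·cn v − sn u·sn v·dn u·dn v)/D = 0.1615284984670378/0.9963263320077575 = 0.1621240885418856
dn(u+v) = (dn u·dn v − m·sn u·sn v·cn u·cn v)/D = 0.9861799147898288/0.9963263320077575 = 0.9898161707746075

sn(u+v)=0.986770379 cn(u+v)=0.162124089 dn(u+v)=0.989816171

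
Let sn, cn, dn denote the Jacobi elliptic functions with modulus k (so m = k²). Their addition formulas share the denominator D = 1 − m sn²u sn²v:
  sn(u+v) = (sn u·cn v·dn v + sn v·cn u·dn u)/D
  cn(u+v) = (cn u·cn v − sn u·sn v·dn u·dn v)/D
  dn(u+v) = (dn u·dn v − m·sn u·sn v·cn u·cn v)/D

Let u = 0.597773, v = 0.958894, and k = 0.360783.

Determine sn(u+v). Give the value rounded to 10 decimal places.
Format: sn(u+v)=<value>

sn u = 0.5592379894926226, cn u = 0.8290071598654919, dn u = 0.979434258147233
sn v = 0.8093364381213851, cn v = 0.5873453242590678, dn v = 0.9564198974984154
m = k² = 0.130164373089
D = 1 − m·sn²u·sn²v = 0.9733348734019846
sn(u+v) = (sn u·cn v·dn v + sn v·cn u·dn u)/D = 0.9712984500870619/0.9733348734019846 = 0.9979077875759192

sn(u+v)=0.9979077876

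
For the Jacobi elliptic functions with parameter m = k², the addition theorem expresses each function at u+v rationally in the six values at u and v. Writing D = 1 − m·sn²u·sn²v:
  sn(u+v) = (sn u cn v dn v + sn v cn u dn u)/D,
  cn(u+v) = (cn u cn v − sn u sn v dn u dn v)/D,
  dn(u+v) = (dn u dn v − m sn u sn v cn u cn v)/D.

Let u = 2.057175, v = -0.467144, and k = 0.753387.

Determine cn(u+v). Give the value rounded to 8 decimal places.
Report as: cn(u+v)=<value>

cn(u+v)=0.21481204

sn u = 0.9956786126975101, cn u = -0.09286603370857253, dn u = 0.6612888916939141
sn v = -0.4421188770168941, cn v = 0.8969564641527037, dn v = 0.9428962335846545
m = k² = 0.567591971769
D = 1 − m·sn²u·sn²v = 0.8900101227046204
cn(u+v) = (cn u·cn v − sn u·sn v·dn u·dn v)/D = 0.1911848920331463/0.8900101227046204 = 0.2148120421958363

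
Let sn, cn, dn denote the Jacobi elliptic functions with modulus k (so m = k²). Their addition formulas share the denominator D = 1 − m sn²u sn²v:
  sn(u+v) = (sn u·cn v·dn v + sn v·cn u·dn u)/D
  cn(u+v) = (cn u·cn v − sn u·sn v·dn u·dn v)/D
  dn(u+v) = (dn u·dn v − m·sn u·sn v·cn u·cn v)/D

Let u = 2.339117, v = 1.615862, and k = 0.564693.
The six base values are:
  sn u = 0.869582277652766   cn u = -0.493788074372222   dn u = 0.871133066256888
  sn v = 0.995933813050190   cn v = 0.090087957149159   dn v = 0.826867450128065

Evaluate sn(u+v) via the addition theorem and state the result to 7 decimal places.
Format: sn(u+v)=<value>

sn(u+v)=-0.4779389

m = k² = 0.318878184249
D = 1 − m·sn²u·sn²v = 0.7608297687513712
sn(u+v) = (sn u·cn v·dn v + sn v·cn u·dn u)/D = -0.36363014915681/0.7608297687513712 = -0.477938908402044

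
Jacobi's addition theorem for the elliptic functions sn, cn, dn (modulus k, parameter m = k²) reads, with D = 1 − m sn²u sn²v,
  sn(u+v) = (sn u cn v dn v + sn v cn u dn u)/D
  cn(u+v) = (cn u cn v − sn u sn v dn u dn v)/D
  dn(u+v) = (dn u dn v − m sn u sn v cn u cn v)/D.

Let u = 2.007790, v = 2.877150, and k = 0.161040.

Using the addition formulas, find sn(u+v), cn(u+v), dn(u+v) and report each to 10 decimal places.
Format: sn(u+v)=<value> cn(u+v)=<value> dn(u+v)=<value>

sn(u+v)=-0.9902565482 cn(u+v)=0.1392550493 dn(u+v)=0.9872026273

sn u = 0.9125134151980514, cn u = -0.4090467786006739, dn u = 0.9891437491396003
sn v = 0.2811719567759519, cn v = -0.9596574027864226, dn v = 0.9989743378913157
m = k² = 0.0259338816
D = 1 − m·sn²u·sn²v = 0.998292777813009
sn(u+v) = (sn u·cn v·dn v + sn v·cn u·dn u)/D = -0.9885659602504747/0.998292777813009 = -0.9902565482003755
cn(u+v) = (cn u·cn v − sn u·sn v·dn u·dn v)/D = 0.1390173099569639/0.998292777813009 = 0.1392550492667225
dn(u+v) = (dn u·dn v − m·sn u·sn v·cn u·cn v)/D = 0.9855172531087472/0.998292777813009 = 0.987202627337193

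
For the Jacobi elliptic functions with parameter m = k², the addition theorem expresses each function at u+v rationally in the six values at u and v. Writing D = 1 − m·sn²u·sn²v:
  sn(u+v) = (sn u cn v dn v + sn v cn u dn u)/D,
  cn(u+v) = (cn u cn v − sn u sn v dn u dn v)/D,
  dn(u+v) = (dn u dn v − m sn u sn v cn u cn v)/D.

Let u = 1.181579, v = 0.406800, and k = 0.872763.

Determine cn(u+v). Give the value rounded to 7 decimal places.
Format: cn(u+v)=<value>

sn u = 0.8542574477589548, cn u = 0.5198501831762268, dn u = 0.6664337065190046
sn v = 0.3881072405041169, cn v = 0.9216142196539068, dn v = 0.9408851901881781
m = k² = 0.761715254169
D = 1 − m·sn²u·sn²v = 0.9162714268012842
cn(u+v) = (cn u·cn v − sn u·sn v·dn u·dn v)/D = 0.2712110783514497/0.9162714268012842 = 0.2959942549973988

cn(u+v)=0.2959943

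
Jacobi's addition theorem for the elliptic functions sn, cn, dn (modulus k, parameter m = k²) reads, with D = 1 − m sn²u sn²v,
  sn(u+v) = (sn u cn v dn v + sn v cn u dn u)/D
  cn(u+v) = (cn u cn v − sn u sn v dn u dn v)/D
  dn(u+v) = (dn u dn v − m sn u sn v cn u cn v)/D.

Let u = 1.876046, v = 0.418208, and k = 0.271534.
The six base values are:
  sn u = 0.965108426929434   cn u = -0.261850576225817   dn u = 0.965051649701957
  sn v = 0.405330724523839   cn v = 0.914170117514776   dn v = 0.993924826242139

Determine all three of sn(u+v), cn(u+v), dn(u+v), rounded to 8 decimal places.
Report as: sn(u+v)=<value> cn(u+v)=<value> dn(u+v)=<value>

m = k² = 0.073730713156
D = 1 − m·sn²u·sn²v = 0.9887171269923484
sn(u+v) = (sn u·cn v·dn v + sn v·cn u·dn u)/D = 0.7744865178145568/0.9887171269923484 = 0.7833246705966595
cn(u+v) = (cn u·cn v − sn u·sn v·dn u·dn v)/D = -0.6145992116261505/0.9887171269923484 = -0.6216127897933206
dn(u+v) = (dn u·dn v − m·sn u·sn v·cn u·cn v)/D = 0.9660930132552064/0.9887171269923484 = 0.9771177082711574

sn(u+v)=0.78332467 cn(u+v)=-0.62161279 dn(u+v)=0.97711771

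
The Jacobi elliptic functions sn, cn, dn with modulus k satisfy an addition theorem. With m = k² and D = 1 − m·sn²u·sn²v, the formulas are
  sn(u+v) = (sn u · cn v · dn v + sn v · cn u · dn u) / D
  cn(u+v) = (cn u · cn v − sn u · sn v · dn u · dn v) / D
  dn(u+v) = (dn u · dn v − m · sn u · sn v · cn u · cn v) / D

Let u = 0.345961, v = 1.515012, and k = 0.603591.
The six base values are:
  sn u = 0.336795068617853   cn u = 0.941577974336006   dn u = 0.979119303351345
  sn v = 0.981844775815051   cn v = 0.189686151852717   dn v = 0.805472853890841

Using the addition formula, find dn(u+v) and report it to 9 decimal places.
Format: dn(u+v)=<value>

dn(u+v)=0.798966406

m = k² = 0.364322095281
D = 1 − m·sn²u·sn²v = 0.9601615322768837
dn(u+v) = (dn u·dn v − m·sn u·sn v·cn u·cn v)/D = 0.7671368082293793/0.9601615322768837 = 0.7989664055903445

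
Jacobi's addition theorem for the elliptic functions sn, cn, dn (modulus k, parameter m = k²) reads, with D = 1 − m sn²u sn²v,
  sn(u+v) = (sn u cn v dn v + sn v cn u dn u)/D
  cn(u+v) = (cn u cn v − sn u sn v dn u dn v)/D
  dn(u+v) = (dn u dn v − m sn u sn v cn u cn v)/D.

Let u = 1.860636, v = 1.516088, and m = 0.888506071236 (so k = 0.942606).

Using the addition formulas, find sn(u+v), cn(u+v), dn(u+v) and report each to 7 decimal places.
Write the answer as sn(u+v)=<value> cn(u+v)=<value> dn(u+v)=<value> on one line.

sn u = 0.9719828278389003, cn u = 0.235051871692813, dn u = 0.4007285121453951
sn v = 0.925076624532203, cn v = 0.3797805139078432, dn v = 0.4895365533462942
m = k² = 0.888506071236
D = 1 − m·sn²u·sn²v = 0.2816551239094559
sn(u+v) = (sn u·cn v·dn v + sn v·cn u·dn u)/D = 0.2678423960186678/0.2816551239094559 = 0.950958719660188
cn(u+v) = (cn u·cn v − sn u·sn v·dn u·dn v)/D = -0.08712094879780688/0.2816551239094559 = -0.3093178195679259
dn(u+v) = (dn u·dn v − m·sn u·sn v·cn u·cn v)/D = 0.1248542506160954/0.2816551239094559 = 0.4432876948343127

sn(u+v)=0.9509587 cn(u+v)=-0.3093178 dn(u+v)=0.4432877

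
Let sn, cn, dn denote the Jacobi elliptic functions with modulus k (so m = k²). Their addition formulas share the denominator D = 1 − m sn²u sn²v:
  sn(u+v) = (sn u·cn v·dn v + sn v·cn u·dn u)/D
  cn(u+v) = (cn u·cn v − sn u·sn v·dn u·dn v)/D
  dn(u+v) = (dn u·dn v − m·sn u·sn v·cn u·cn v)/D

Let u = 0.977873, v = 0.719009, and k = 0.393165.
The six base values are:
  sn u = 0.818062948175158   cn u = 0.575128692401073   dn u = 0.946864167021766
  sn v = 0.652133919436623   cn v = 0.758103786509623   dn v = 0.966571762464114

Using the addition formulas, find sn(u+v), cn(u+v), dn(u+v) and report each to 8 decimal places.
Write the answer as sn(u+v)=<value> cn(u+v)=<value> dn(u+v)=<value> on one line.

m = k² = 0.154578717225
D = 1 − m·sn²u·sn²v = 0.9560056683469179
sn(u+v) = (sn u·cn v·dn v + sn v·cn u·dn u)/D = 0.9545769608037419/0.9560056683469179 = 0.9985055449036757
cn(u+v) = (cn u·cn v − sn u·sn v·dn u·dn v)/D = -0.05224618468489861/0.9560056683469179 = -0.05465049676456456
dn(u+v) = (dn u·dn v − m·sn u·sn v·cn u·cn v)/D = 0.879256535958696/0.9560056683469179 = 0.9197189567704833

sn(u+v)=0.99850554 cn(u+v)=-0.05465050 dn(u+v)=0.91971896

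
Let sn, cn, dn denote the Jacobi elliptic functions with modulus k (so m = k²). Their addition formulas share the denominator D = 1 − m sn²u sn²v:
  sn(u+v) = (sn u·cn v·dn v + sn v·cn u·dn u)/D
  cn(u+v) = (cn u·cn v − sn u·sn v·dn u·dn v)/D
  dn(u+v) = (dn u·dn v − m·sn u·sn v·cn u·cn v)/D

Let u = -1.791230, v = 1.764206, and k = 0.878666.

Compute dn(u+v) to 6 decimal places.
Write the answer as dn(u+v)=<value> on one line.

dn(u+v)=0.999718

sn u = -0.980394490385682, cn u = 0.1970447746614937, dn u = 0.5078605352878054
sn v = 0.9775862028242397, cn v = 0.2105355458056536, dn v = 0.5120229663943656
m = k² = 0.772053939556
D = 1 − m·sn²u·sn²v = 0.2908150766465826
dn(u+v) = (dn u·dn v − m·sn u·sn v·cn u·cn v)/D = 0.2907331155581229/0.2908150766465826 = 0.9997181676775329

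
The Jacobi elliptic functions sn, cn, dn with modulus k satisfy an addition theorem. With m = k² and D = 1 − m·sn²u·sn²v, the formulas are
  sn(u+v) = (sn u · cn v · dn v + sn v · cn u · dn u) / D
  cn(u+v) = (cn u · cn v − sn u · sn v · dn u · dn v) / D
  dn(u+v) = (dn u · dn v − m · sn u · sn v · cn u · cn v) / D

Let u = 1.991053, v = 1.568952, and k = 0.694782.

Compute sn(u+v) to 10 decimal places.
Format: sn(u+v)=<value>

sn(u+v)=0.1189896910

sn u = 0.9940597839558716, cn u = -0.1088354074812321, dn u = 0.7231845444501667
sn v = 0.9808778953453015, cn v = 0.1946241362806056, dn v = 0.7318215527481649
m = k² = 0.482722027524
D = 1 − m·sn²u·sn²v = 0.5410641116490438
sn(u+v) = (sn u·cn v·dn v + sn v·cn u·dn u)/D = 0.06438105147764873/0.5410641116490438 = 0.1189896910394399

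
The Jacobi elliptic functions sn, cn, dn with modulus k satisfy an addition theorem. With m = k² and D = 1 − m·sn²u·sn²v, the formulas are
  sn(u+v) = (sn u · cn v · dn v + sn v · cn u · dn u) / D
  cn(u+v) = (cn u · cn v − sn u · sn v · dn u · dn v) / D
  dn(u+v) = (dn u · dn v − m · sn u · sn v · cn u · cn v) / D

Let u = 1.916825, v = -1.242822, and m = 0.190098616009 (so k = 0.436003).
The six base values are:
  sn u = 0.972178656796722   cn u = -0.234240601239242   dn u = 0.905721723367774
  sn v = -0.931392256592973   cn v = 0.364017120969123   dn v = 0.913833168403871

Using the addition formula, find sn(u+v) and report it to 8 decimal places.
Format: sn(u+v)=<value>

sn(u+v)=0.61719348

m = k² = 0.190098616009
D = 1 − m·sn²u·sn²v = 0.8441393921321453
sn(u+v) = (sn u·cn v·dn v + sn v·cn u·dn u)/D = 0.5209973252933487/0.8441393921321453 = 0.6171934755673497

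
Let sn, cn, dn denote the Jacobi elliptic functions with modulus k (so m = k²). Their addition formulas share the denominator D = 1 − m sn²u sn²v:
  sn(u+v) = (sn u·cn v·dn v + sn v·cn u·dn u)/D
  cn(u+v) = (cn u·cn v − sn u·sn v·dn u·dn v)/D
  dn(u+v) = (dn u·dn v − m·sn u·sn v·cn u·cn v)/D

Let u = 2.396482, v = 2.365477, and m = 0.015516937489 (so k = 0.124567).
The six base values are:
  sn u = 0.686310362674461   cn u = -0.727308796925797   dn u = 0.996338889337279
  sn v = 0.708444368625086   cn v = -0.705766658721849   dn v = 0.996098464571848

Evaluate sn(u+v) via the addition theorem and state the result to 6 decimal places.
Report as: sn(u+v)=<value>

m = k² = 0.015516937489
D = 1 − m·sn²u·sn²v = 0.9963317525163944
sn(u+v) = (sn u·cn v·dn v + sn v·cn u·dn u)/D = -0.995856570928541/0.9963317525163944 = -0.9995230689108791

sn(u+v)=-0.999523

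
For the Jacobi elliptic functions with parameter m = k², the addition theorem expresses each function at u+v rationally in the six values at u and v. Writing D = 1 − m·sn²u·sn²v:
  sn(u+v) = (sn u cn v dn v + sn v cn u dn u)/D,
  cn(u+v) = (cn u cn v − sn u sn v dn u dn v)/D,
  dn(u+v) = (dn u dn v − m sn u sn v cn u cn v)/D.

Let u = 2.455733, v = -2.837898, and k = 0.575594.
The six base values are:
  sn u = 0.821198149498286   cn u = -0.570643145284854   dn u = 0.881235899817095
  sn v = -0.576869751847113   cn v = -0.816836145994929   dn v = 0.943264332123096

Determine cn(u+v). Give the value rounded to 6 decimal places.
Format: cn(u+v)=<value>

m = k² = 0.331308452836
D = 1 − m·sn²u·sn²v = 0.925649486011507
cn(u+v) = (cn u·cn v − sn u·sn v·dn u·dn v)/D = 0.8598998335917638/0.925649486011507 = 0.9289691687692182

cn(u+v)=0.928969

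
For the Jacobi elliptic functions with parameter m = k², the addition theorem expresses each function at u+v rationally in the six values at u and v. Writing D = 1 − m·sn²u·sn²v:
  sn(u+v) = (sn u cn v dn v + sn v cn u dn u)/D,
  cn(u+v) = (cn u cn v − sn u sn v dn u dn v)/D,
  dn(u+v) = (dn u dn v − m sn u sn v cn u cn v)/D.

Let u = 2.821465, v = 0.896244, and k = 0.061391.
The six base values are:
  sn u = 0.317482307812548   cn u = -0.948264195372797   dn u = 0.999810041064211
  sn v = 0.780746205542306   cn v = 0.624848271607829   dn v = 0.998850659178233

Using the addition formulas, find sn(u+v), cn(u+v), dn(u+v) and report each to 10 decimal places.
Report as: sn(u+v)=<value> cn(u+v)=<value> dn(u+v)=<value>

sn(u+v)=-0.5421883190 cn(u+v)=-0.8402570004 dn(u+v)=0.9994458848

m = k² = 0.003768854881
D = 1 − m·sn²u·sn²v = 0.9997684374961165
sn(u+v) = (sn u·cn v·dn v + sn v·cn u·dn u)/D = -0.5420627685358499/0.9997684374961165 = -0.5421883190205787
cn(u+v) = (cn u·cn v − sn u·sn v·dn u·dn v)/D = -0.84006242838296/0.9997684374961165 = -0.8402570003978778
dn(u+v) = (dn u·dn v − m·sn u·sn v·cn u·cn v)/D = 0.9992144505942207/0.9997684374961165 = 0.9994458847857978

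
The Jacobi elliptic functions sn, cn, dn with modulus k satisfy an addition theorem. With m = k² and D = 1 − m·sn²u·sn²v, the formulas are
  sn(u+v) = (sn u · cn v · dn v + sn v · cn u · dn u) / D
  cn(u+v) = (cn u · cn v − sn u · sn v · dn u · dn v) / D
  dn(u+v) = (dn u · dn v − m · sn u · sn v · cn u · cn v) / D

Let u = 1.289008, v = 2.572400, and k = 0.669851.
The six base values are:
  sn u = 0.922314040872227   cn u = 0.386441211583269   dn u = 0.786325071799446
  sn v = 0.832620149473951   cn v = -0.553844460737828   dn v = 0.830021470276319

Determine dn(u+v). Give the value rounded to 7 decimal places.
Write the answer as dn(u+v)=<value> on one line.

m = k² = 0.448700362201
D = 1 − m·sn²u·sn²v = 0.7353890001826405
dn(u+v) = (dn u·dn v − m·sn u·sn v·cn u·cn v)/D = 0.7264152290613296/0.7353890001826405 = 0.9877972459214345

dn(u+v)=0.9877972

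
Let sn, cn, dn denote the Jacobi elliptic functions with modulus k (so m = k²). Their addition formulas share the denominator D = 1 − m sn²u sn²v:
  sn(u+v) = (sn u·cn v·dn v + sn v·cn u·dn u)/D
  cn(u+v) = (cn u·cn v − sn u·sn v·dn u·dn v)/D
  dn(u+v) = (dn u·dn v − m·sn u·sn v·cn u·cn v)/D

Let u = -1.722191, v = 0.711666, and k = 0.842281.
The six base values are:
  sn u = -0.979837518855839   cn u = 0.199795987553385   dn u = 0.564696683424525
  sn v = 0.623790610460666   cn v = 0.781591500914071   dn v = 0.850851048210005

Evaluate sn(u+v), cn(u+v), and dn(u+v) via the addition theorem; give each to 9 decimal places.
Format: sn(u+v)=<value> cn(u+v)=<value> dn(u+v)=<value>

sn(u+v)=-0.790825752 cn(u+v)=0.612041362 dn(u+v)=0.745864675

m = k² = 0.709437282961
D = 1 − m·sn²u·sn²v = 0.7349670902222061
sn(u+v) = (sn u·cn v·dn v + sn v·cn u·dn u)/D = -0.5812309021076059/0.7349670902222061 = -0.7908257523910079
cn(u+v) = (cn u·cn v − sn u·sn v·dn u·dn v)/D = 0.4498302592588398/0.7349670902222061 = 0.6120413624545291
dn(u+v) = (dn u·dn v − m·sn u·sn v·cn u·cn v)/D = 0.5481859897304019/0.7349670902222061 = 0.7458646747906307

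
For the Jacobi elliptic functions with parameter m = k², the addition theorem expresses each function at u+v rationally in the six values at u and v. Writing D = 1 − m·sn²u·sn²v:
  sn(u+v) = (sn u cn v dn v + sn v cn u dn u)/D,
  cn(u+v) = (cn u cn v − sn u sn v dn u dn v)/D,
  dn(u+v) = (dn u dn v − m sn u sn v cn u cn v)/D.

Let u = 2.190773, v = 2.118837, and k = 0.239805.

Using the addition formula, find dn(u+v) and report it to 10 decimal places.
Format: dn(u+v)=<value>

dn(u+v)=0.9766399311

sn u = 0.8358741710302426, cn u = -0.5489210965198048, dn u = 0.9797045871747296
sn v = 0.8724203208252476, cn v = -0.4887563644712691, dn v = 0.9778705742466518
m = k² = 0.057506438025
D = 1 − m·sn²u·sn²v = 0.9694191308377561
dn(u+v) = (dn u·dn v − m·sn u·sn v·cn u·cn v)/D = 0.9467734331150472/0.9694191308377561 = 0.9766399310655869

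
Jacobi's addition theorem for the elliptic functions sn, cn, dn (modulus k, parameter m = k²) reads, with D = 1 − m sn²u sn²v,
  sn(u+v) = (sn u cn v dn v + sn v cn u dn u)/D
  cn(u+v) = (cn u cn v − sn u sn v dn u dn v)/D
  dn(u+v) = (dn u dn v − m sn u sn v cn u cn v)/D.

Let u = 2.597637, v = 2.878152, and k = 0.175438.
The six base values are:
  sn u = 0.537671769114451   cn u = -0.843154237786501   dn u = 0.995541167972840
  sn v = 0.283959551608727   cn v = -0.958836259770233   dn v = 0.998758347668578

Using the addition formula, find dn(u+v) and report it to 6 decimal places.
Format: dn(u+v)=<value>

dn(u+v)=0.991217

m = k² = 0.030778491844
D = 1 − m·sn²u·sn²v = 0.9992825448339469
dn(u+v) = (dn u·dn v − m·sn u·sn v·cn u·cn v)/D = 0.9905060236708342/0.9992825448339469 = 0.991217177555552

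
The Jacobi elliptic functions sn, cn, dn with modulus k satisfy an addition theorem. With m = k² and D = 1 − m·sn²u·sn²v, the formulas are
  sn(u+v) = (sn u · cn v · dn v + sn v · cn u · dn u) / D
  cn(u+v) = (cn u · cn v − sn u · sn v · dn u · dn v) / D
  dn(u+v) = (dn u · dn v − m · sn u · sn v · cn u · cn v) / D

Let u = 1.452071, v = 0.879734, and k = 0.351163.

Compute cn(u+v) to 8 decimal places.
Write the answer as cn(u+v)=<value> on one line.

sn u = 0.9872202324752957, cn u = 0.1593618919046304, dn u = 0.9379852306301256
sn v = 0.7628937718084245, cn v = 0.6465238533386958, dn v = 0.9634467057689847
m = k² = 0.123315452569
D = 1 − m·sn²u·sn²v = 0.9300522523397384
cn(u+v) = (cn u·cn v − sn u·sn v·dn u·dn v)/D = -0.5775842006189207/0.9300522523397384 = -0.6210233878428748

cn(u+v)=-0.62102339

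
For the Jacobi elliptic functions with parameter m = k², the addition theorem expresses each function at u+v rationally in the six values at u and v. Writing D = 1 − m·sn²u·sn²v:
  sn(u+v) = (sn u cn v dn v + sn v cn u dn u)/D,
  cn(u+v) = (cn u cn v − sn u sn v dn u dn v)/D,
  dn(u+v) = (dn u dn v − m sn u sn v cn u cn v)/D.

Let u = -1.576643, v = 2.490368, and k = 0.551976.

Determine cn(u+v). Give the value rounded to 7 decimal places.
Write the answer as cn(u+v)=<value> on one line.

sn u = -0.9931808180520783, cn u = 0.1165841440908865, dn u = 0.8363394228540103
sn v = 0.7879414668542857, cn v = -0.6157501480401905, dn v = 0.9004667881257716
m = k² = 0.304677504576
D = 1 − m·sn²u·sn²v = 0.8134114673239747
cn(u+v) = (cn u·cn v − sn u·sn v·dn u·dn v)/D = 0.5175622919037849/0.8134114673239747 = 0.636285954520044

cn(u+v)=0.6362860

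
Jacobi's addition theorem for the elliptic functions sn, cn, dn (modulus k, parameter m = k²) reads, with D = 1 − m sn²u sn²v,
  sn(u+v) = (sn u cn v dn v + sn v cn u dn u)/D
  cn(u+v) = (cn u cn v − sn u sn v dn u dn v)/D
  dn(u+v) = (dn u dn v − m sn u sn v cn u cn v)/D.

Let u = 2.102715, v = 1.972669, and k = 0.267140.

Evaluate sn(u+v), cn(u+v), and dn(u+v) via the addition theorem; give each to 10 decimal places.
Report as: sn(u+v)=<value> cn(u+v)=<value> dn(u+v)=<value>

sn u = 0.884287264120785, cn u = -0.4669432883271554, dn u = 0.9716975331407913
sn v = 0.9360027755405325, cn v = -0.3519926194970849, dn v = 0.9682345311721923
m = k² = 0.0713637796
D = 1 − m·sn²u·sn²v = 0.9511101328970137
sn(u+v) = (sn u·cn v·dn v + sn v·cn u·dn u)/D = -0.726065520045467/0.9511101328970137 = -0.763387430048635
cn(u+v) = (cn u·cn v − sn u·sn v·dn u·dn v)/D = -0.6143609244576682/0.9511101328970137 = -0.6459408886606733
dn(u+v) = (dn u·dn v − m·sn u·sn v·cn u·cn v)/D = 0.9311227415844978/0.9511101328970137 = 0.9789851978007681

sn(u+v)=-0.7633874300 cn(u+v)=-0.6459408887 dn(u+v)=0.9789851978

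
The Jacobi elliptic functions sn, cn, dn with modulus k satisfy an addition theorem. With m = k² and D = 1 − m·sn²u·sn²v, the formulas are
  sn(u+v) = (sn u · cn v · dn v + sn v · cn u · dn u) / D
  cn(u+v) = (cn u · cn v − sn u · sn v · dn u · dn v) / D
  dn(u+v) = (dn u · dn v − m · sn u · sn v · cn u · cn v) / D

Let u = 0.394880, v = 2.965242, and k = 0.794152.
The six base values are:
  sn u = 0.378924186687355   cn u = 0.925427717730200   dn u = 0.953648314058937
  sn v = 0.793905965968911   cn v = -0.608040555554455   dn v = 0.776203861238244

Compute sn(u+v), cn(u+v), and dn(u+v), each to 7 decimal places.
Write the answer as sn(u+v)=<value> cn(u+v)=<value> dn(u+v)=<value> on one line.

m = k² = 0.630677399104
D = 1 − m·sn²u·sn²v = 0.9429244568212972
sn(u+v) = (sn u·cn v·dn v + sn v·cn u·dn u)/D = 0.5218095249180934/0.9429244568212972 = 0.5533948357614682
cn(u+v) = (cn u·cn v − sn u·sn v·dn u·dn v)/D = -0.7853797495329837/0.9429244568212972 = -0.8329190571433323
dn(u+v) = (dn u·dn v − m·sn u·sn v·cn u·cn v)/D = 0.8469843103319971/0.9429244568212972 = 0.8982525632936439

sn(u+v)=0.5533948 cn(u+v)=-0.8329191 dn(u+v)=0.8982526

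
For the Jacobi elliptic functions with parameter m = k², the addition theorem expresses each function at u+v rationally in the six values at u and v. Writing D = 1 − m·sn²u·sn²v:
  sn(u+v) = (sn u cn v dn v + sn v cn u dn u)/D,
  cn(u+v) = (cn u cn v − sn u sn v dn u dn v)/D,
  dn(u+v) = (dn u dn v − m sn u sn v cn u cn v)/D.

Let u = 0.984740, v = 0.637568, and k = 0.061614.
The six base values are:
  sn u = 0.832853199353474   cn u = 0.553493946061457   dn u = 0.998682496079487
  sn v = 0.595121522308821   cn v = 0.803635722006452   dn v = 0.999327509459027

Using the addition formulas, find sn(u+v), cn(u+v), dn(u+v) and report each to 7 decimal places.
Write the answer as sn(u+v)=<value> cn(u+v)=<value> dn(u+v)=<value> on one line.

m = k² = 0.003796284996
D = 1 − m·sn²u·sn²v = 0.9990673750311158
sn(u+v) = (sn u·cn v·dn v + sn v·cn u·dn u)/D = 0.9978226561892309/0.9990673750311158 = 0.9987541192185901
cn(u+v) = (cn u·cn v − sn u·sn v·dn u·dn v)/D = -0.0498554575451074/0.9990673750311158 = -0.04990199739387412
dn(u+v) = (dn u·dn v − m·sn u·sn v·cn u·cn v)/D = 0.9971739309134175/0.9990673750311158 = 0.9981047883606055

sn(u+v)=0.9987541 cn(u+v)=-0.0499020 dn(u+v)=0.9981048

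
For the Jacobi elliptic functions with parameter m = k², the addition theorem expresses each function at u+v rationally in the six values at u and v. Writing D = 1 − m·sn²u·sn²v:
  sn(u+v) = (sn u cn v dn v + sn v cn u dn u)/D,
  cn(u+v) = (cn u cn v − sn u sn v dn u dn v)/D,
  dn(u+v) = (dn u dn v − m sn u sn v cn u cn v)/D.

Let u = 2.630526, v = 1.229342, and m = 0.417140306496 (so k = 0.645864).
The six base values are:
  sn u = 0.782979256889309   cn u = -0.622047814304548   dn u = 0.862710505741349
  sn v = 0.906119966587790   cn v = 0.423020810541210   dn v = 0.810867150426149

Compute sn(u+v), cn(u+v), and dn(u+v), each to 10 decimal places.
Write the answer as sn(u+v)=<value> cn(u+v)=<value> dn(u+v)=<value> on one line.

m = k² = 0.417140306496
D = 1 − m·sn²u·sn²v = 0.790031536684078
sn(u+v) = (sn u·cn v·dn v + sn v·cn u·dn u)/D = -0.2176941332107468/0.790031536684078 = -0.2755511939744242
cn(u+v) = (cn u·cn v − sn u·sn v·dn u·dn v)/D = -0.7594465704188988/0.790031536684078 = -0.9612863982701873
dn(u+v) = (dn u·dn v − m·sn u·sn v·cn u·cn v)/D = 0.7774196054691509/0.790031536684078 = 0.9840361673815428

sn(u+v)=-0.2755511940 cn(u+v)=-0.9612863983 dn(u+v)=0.9840361674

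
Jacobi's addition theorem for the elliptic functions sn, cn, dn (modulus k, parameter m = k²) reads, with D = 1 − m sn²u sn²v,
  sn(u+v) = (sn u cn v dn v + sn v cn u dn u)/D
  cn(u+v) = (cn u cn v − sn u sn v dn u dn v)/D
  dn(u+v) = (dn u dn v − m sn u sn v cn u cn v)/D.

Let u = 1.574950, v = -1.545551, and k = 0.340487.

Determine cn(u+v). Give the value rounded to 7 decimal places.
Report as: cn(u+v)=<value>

sn u = 0.9991206368465163, cn u = 0.04192795043180186, dn u = 0.9403575941000452
sn v = -0.9975797059087142, cn v = 0.06953222532813974, dn v = 0.9405472342612379
m = k² = 0.115931397169
D = 1 − m·sn²u·sn²v = 0.8848319164996113
cn(u+v) = (cn u·cn v − sn u·sn v·dn u·dn v)/D = 0.8844495761630162/0.8848319164996113 = 0.9995678949533063

cn(u+v)=0.9995679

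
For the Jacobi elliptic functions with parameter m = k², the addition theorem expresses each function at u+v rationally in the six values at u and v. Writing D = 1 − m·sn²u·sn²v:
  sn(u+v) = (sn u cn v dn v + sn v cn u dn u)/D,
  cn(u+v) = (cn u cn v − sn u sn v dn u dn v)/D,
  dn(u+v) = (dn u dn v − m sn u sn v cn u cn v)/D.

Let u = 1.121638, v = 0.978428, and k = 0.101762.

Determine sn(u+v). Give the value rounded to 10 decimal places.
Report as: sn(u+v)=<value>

sn(u+v)=0.8664802364

sn u = 0.8999901648313471, cn u = 0.4359102008520156, dn u = 0.9957972808579067
sn v = 0.8288753418391123, cn v = 0.5594333451726798, dn v = 0.9964363566135008
m = k² = 0.010355504644
D = 1 − m·sn²u·sn²v = 0.9942373103037712
sn(u+v) = (sn u·cn v·dn v + sn v·cn u·dn u)/D = 0.8614869796597074/0.9942373103037712 = 0.8664802363899377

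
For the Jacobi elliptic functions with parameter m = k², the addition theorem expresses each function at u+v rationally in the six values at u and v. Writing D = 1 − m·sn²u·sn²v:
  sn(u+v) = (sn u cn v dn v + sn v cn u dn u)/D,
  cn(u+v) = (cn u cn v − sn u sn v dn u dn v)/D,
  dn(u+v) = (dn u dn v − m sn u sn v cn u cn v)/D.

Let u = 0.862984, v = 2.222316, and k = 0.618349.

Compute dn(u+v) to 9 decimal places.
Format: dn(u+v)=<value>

sn u = 0.7365351768099839, cn u = 0.6763992410710451, dn u = 0.8902686342592524
sn v = 0.9345865636986066, cn v = -0.3557357937487179, dn v = 0.8161071124506705
m = k² = 0.382355485801
D = 1 − m·sn²u·sn²v = 0.8188270405417973
dn(u+v) = (dn u·dn v − m·sn u·sn v·cn u·cn v)/D = 0.789884789168783/0.8188270405417973 = 0.9646540112379973

dn(u+v)=0.964654011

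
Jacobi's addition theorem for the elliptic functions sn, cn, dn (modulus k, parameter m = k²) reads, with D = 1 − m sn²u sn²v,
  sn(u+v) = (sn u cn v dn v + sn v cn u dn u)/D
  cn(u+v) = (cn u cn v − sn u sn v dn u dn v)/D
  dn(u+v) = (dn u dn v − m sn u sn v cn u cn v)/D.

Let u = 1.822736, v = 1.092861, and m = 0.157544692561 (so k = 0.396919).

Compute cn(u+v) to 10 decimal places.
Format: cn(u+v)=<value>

sn u = 0.9857621375128003, cn u = -0.1681457946134694, dn u = 0.9202768984555254
sn v = 0.8752441625684073, cn v = 0.483681357806901, dn v = 0.937716651745902
m = k² = 0.157544692561
D = 1 − m·sn²u·sn²v = 0.882724717108158
cn(u+v) = (cn u·cn v − sn u·sn v·dn u·dn v)/D = -0.8258749342113224/0.882724717108158 = -0.9355973818394055

cn(u+v)=-0.9355973818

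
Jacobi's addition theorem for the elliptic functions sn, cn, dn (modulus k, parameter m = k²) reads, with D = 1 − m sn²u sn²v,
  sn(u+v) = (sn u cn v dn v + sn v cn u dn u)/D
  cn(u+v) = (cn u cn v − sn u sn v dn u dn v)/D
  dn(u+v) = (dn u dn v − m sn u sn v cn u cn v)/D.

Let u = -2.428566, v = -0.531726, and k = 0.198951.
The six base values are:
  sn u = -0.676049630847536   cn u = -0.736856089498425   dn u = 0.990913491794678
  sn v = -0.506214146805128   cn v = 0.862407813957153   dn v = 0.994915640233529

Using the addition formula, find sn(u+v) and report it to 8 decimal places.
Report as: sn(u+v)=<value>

m = k² = 0.039581500401
D = 1 − m·sn²u·sn²v = 0.9953642717580321
sn(u+v) = (sn u·cn v·dn v + sn v·cn u·dn u)/D = -0.2104485018194247/0.9953642717580321 = -0.2114286274789895

sn(u+v)=-0.21142863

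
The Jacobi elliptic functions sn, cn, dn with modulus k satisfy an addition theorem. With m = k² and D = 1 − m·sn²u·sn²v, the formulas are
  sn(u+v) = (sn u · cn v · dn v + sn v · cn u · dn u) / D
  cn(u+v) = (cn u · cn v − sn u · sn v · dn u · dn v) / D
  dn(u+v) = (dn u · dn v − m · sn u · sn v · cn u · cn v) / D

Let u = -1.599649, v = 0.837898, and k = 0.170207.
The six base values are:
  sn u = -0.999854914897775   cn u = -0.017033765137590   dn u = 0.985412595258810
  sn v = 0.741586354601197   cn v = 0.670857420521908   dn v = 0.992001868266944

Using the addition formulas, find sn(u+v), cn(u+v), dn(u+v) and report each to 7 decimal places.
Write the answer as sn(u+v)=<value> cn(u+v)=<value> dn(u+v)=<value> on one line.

sn(u+v)=-0.6888142 cn(u+v)=0.7249379 dn(u+v)=0.9931035

m = k² = 0.028970422849
D = 1 − m·sn²u·sn²v = 0.9840723293865568
sn(u+v) = (sn u·cn v·dn v + sn v·cn u·dn u)/D = -0.6778430011336792/0.9840723293865568 = -0.6888142069356098
cn(u+v) = (cn u·cn v − sn u·sn v·dn u·dn v)/D = 0.7133913479138718/0.9840723293865568 = 0.7249379203239868
dn(u+v) = (dn u·dn v − m·sn u·sn v·cn u·cn v)/D = 0.9772856677655763/0.9840723293865568 = 0.9931034930885506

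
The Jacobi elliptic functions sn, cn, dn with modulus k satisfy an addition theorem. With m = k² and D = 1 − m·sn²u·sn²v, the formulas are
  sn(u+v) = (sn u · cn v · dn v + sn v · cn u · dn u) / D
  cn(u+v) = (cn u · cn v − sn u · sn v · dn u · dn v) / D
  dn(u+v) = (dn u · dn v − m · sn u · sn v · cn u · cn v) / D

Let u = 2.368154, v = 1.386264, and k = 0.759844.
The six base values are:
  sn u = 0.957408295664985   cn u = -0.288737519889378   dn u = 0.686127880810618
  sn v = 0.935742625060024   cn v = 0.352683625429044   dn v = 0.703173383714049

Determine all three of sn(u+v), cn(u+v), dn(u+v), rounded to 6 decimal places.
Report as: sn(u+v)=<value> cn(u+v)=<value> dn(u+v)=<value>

sn(u+v)=0.097008 cn(u+v)=-0.995284 dn(u+v)=0.997280

m = k² = 0.577362904336
D = 1 − m·sn²u·sn²v = 0.5365999511174356
sn(u+v) = (sn u·cn v·dn v + sn v·cn u·dn u)/D = 0.05205431327681031/0.5365999511174356 = 0.09700767428027246
cn(u+v) = (cn u·cn v − sn u·sn v·dn u·dn v)/D = -0.534069149088874/0.5365999511174356 = -0.9952836335089272
dn(u+v) = (dn u·dn v − m·sn u·sn v·cn u·cn v)/D = 0.5351402201869329/0.5365999511174356 = 0.9972796662998891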